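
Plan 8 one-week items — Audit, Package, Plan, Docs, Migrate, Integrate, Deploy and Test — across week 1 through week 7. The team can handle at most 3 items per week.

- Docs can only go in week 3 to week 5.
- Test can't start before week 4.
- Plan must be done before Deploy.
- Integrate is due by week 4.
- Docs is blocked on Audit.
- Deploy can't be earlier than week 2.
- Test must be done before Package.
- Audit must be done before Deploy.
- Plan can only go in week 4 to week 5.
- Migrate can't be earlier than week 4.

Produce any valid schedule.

Docs in week 3; Package in week 5; Plan in week 4; Deploy in week 5; Migrate in week 4; Audit in week 1; Test in week 4; Integrate in week 1

Checking: Audit(week 1) before Deploy(week 5); Audit(week 1) before Docs(week 3); Test(week 4) before Package(week 5); Plan(week 4) before Deploy(week 5); Migrate=week 4 in [week 4,week 7]; Plan=week 4 in [week 4,week 5]; Deploy=week 5 in [week 2,week 7]; Integrate=week 1 in [week 1,week 4]; Test=week 4 in [week 4,week 7]; Docs=week 3 in [week 3,week 5]; max 3 per week (cap 3).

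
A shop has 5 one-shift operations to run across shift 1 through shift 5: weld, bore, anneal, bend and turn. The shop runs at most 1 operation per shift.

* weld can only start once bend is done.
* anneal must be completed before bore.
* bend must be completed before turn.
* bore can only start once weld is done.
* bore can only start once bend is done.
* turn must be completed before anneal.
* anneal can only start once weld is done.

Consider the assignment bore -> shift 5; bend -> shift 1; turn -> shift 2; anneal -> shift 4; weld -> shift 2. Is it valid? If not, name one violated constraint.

bend must be completed before turn — holds.
bore can only start once bend is done — holds.
The shop runs at most 1 operation per shift — violated.
anneal must be completed before bore — holds.
bore can only start once weld is done — holds.
weld can only start once bend is done — holds.
anneal can only start once weld is done — holds.
turn must be completed before anneal — holds.

No — it violates: The shop runs at most 1 operation per shift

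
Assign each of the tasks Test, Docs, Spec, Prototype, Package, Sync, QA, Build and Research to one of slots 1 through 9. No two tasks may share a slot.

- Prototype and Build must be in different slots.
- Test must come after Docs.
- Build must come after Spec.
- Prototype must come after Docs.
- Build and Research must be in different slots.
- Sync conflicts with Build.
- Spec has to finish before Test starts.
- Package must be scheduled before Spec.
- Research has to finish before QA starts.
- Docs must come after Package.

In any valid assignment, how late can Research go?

8

Downstream work caps Research at 8.
Research at 8 is achievable: Package -> 1, Docs -> 2, QA -> 9, Test -> 4, Research -> 8, Prototype -> 5, Spec -> 3, Build -> 6, Sync -> 7.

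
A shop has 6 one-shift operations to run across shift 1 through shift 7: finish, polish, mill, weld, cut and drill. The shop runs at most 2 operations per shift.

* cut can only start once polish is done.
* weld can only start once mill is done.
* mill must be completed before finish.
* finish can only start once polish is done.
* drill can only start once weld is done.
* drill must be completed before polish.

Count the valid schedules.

35

Splitting on finish: it can be shift 5 (3), shift 6 (11), shift 7 (21). Listing each branch's schedules as (polish, mill, weld, cut, drill) by shift number:
finish=shift 5: (4,1,2,5,3) (4,1,2,6,3) (4,1,2,7,3) — 3.
finish=shift 6: (4,1,2,5,3) (4,1,2,6,3) (4,1,2,7,3) (5,1,2,6,3) (5,1,2,6,4) (5,1,2,7,3) (5,1,2,7,4) (5,1,3,6,4) (5,1,3,7,4) (5,2,3,6,4) (5,2,3,7,4) — 11.
finish=shift 7: (4,1,2,5,3) (4,1,2,6,3) (4,1,2,7,3) (5,1,2,6,3) (5,1,2,6,4) (5,1,2,7,3) (5,1,2,7,4) (5,1,3,6,4) (5,1,3,7,4) (5,2,3,6,4) (5,2,3,7,4) (6,1,2,7,3) (6,1,2,7,4) (6,1,2,7,5) (6,1,3,7,4) (6,1,3,7,5) (6,1,4,7,5) (6,2,3,7,4) (6,2,3,7,5) (6,2,4,7,5) (6,3,4,7,5) — 21.
Summing: 3 + 11 + 21 = 35.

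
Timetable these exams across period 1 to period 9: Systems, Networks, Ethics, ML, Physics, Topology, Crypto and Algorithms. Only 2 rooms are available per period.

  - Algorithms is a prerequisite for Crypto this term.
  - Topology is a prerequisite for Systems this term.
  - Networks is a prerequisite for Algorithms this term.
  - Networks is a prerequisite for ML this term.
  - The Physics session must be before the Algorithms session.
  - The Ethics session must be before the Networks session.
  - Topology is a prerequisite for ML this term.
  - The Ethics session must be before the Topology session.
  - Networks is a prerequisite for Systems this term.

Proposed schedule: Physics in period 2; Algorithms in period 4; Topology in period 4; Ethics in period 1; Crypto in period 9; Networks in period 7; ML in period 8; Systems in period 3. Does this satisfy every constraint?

No — it violates: Networks is a prerequisite for Systems this term

The Physics session must be before the Algorithms session — holds.
Networks is a prerequisite for ML this term — holds.
Topology is a prerequisite for Systems this term — violated.
Algorithms is a prerequisite for Crypto this term — holds.
Networks is a prerequisite for Systems this term — violated.
Networks is a prerequisite for Algorithms this term — violated.
Topology is a prerequisite for ML this term — holds.
The Ethics session must be before the Networks session — holds.
Only 2 rooms are available per period — holds.
The Ethics session must be before the Topology session — holds.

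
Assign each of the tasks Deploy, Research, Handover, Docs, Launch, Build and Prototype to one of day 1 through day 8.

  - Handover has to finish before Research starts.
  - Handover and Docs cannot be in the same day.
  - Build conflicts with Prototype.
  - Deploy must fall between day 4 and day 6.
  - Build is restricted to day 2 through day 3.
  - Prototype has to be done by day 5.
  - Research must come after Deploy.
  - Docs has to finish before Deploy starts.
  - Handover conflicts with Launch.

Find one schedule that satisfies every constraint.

Build in day 2; Research in day 5; Deploy in day 4; Docs in day 2; Launch in day 2; Handover in day 1; Prototype in day 1

Checking: Handover(day 1) before Research(day 5); Deploy(day 4) before Research(day 5); Docs(day 2) before Deploy(day 4); Build(day 2) != Prototype(day 1); Handover(day 1) != Launch(day 2); Handover(day 1) != Docs(day 2); Deploy=day 4 in [day 4,day 6]; Prototype=day 1 in [day 1,day 5]; Build=day 2 in [day 2,day 3].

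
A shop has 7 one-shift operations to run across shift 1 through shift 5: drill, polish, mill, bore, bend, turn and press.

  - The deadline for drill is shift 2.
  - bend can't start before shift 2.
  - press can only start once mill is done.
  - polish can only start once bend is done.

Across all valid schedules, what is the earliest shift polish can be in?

Precedence pushes polish to at least shift 3.
polish at shift 3 is achievable: press in shift 2, bore in shift 1, turn in shift 1, drill in shift 1, polish in shift 3, bend in shift 2, mill in shift 1.

shift 3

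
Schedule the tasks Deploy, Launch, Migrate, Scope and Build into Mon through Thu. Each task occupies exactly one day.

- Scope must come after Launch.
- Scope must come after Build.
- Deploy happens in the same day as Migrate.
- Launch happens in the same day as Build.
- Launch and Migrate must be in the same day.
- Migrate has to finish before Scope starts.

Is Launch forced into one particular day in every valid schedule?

Launch can be Mon (e.g. Launch -> Mon, Build -> Mon, Scope -> Tue, Deploy -> Mon, Migrate -> Mon) or Tue (e.g. Build in Tue; Scope in Wed; Deploy in Tue; Launch in Tue; Migrate in Tue).

No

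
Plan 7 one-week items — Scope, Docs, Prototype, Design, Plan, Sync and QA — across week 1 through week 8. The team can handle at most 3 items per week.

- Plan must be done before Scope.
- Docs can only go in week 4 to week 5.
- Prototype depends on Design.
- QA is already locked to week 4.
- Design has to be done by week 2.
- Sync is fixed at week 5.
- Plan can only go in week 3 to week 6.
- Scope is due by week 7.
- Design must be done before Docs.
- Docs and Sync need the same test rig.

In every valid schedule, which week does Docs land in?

Docs's window is week 4–week 5.
Sync is fixed at week 5, and Docs can't share a week with Sync.
So Docs must be week 4.

week 4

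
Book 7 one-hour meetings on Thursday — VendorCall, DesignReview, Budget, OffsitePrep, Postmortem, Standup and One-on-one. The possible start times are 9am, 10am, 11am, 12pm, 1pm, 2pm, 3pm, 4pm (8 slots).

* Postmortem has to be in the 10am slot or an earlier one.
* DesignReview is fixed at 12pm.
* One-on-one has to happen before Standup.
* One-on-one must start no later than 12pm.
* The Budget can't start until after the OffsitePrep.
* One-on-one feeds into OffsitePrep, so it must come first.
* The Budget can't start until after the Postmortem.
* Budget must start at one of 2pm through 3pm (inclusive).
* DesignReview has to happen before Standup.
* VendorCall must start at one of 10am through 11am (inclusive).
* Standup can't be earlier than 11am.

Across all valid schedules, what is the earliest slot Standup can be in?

1pm

Standup is available from 11am; precedence pushes Standup to at least 1pm.
Standup at 1pm is achievable: OffsitePrep in 10am, Standup in 1pm, Postmortem in 9am, Budget in 2pm, VendorCall in 10am, One-on-one in 9am, DesignReview in 12pm.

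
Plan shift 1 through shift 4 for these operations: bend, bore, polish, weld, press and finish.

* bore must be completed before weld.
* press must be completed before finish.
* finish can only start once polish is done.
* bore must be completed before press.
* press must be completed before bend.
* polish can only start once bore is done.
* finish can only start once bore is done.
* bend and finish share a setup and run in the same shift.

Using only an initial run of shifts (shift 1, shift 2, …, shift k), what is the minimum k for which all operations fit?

3 shifts

The precedence chain requires at least 3 distinct shifts.
3 works (last occupied shift: shift 3): for example press=shift 2, bend=shift 3, finish=shift 3, bore=shift 1, polish=shift 2, weld=shift 2.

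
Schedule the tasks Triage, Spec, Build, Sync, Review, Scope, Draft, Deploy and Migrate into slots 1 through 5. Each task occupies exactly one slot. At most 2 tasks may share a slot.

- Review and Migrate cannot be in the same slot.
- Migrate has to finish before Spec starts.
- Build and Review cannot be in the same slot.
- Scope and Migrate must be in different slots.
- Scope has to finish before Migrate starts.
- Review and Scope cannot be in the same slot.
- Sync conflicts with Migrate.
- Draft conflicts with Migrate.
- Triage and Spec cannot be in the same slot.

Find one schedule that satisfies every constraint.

Spec=3, Draft=4, Scope=1, Build=2, Review=4, Migrate=2, Triage=1, Deploy=5, Sync=3

Checking: Migrate(2) before Spec(3); Scope(1) before Migrate(2); Sync(3) != Migrate(2); Build(2) != Review(4); Review(4) != Scope(1); Triage(1) != Spec(3); Scope(1) != Migrate(2); Draft(4) != Migrate(2); Review(4) != Migrate(2); max 2 per slot (cap 2).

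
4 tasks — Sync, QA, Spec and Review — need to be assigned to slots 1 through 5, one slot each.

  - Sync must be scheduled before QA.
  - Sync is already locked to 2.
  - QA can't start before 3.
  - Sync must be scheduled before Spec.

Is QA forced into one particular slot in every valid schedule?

No

QA can be 3 (e.g. Spec -> 3, QA -> 3, Sync -> 2, Review -> 1) or 4 (e.g. QA=4, Sync=2, Spec=3, Review=1).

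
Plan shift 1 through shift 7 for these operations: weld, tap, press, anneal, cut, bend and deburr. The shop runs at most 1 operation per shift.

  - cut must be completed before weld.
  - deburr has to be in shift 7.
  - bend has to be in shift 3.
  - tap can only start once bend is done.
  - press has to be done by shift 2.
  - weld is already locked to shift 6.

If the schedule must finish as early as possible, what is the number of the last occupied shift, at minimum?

The precedence chain requires at least 2 distinct shifts.
With at most 1 per shift and 7 operations, at least 7 shifts are needed.
deburr can't be placed before shift 7, so the schedule must run through at least shift 7.
7 works (last occupied shift: shift 7): for example cut -> shift 2; weld -> shift 6; bend -> shift 3; deburr -> shift 7; anneal -> shift 5; press -> shift 1; tap -> shift 4.

shift 7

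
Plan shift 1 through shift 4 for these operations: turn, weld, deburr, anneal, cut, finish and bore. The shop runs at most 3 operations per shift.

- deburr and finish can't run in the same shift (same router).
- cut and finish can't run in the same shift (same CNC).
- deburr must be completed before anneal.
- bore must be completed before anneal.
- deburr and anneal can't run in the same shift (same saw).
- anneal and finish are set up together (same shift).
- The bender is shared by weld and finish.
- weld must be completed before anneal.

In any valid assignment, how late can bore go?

shift 3

Downstream work caps bore at shift 3.
bore at shift 3 is achievable: cut=shift 2, finish=shift 4, turn=shift 1, deburr=shift 1, weld=shift 1, anneal=shift 4, bore=shift 3.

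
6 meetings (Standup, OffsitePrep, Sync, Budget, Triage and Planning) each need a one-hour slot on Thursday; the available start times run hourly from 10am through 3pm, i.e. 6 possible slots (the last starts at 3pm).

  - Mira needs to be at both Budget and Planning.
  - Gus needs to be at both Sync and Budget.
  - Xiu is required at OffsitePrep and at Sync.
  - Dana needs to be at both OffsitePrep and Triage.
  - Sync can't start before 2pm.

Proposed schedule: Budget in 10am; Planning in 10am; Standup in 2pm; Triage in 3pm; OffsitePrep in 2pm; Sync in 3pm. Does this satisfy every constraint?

Gus needs to be at both Sync and Budget — holds.
Dana needs to be at both OffsitePrep and Triage — holds.
Sync can't start before 2pm — holds.
Mira needs to be at both Budget and Planning — violated.
Xiu is required at OffsitePrep and at Sync — holds.

No. Mira needs to be at both Budget and Planning is not satisfied.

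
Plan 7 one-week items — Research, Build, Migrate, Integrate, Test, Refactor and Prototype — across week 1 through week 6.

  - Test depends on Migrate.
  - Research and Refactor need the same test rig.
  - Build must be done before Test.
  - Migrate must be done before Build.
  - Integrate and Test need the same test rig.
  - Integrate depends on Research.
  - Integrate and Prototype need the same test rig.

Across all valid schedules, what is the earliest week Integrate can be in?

Precedence pushes Integrate to at least week 2.
Integrate at week 2 is achievable: Refactor -> week 2; Test -> week 3; Prototype -> week 1; Research -> week 1; Integrate -> week 2; Build -> week 2; Migrate -> week 1.

week 2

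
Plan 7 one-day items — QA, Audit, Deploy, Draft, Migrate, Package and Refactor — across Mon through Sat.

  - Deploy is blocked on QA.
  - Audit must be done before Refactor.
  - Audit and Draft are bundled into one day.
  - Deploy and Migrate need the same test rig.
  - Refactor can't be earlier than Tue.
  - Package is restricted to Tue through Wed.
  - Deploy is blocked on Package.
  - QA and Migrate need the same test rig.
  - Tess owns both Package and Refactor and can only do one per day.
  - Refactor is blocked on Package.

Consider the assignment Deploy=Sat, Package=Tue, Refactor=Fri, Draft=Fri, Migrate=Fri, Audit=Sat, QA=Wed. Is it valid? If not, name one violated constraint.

QA and Migrate need the same test rig — holds.
Audit and Draft are bundled into one day — violated.
Tess owns both Package and Refactor and can only do one per day — holds.
Deploy and Migrate need the same test rig — holds.
Audit must be done before Refactor — violated.
Refactor is blocked on Package — holds.
Package is restricted to Tue through Wed — holds.
Deploy is blocked on QA — holds.
Refactor can't be earlier than Tue — holds.
Deploy is blocked on Package — holds.

Invalid. Audit must be done before Refactor.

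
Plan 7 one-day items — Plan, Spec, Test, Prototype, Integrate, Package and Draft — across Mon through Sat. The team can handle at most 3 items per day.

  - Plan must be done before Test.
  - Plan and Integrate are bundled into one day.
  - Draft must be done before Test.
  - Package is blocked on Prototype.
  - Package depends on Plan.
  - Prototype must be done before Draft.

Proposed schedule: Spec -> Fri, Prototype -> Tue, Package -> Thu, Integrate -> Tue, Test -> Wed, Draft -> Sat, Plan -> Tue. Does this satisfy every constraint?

No — it violates: Draft must be done before Test

Prototype must be done before Draft — holds.
The team can handle at most 3 items per day — holds.
Plan must be done before Test — holds.
Plan and Integrate are bundled into one day — holds.
Package depends on Plan — holds.
Package is blocked on Prototype — holds.
Draft must be done before Test — violated.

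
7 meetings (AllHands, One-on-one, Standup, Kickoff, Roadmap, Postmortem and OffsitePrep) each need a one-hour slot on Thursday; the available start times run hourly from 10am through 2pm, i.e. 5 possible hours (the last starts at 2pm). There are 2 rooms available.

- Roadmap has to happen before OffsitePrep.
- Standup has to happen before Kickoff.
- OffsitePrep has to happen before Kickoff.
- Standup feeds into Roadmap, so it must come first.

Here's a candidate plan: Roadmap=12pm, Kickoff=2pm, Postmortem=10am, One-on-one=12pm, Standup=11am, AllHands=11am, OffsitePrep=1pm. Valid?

There are 2 rooms available — holds.
Standup has to happen before Kickoff — holds.
OffsitePrep has to happen before Kickoff — holds.
Standup feeds into Roadmap, so it must come first — holds.
Roadmap has to happen before OffsitePrep — holds.

Yes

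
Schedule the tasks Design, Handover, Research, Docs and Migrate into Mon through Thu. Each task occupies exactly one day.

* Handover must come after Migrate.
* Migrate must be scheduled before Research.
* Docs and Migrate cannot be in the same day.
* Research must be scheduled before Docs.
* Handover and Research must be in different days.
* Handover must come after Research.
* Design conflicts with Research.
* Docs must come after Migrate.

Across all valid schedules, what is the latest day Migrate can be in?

Tue

Downstream work caps Migrate at Tue.
Migrate at Tue is achievable: Research -> Wed, Handover -> Thu, Docs -> Thu, Design -> Mon, Migrate -> Tue.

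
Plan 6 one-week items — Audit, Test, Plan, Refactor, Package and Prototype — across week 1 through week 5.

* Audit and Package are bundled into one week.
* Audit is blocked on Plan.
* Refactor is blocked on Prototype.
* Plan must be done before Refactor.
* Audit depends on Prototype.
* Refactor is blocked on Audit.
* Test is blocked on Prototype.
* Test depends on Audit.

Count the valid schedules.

Splitting on Audit: it can be week 2 (9), week 3 (16), week 4 (9). Listing each branch's schedules as (Test, Plan, Refactor, Package, Prototype) by week number:
Audit=week 2: (3,1,3,2,1) (3,1,4,2,1) (3,1,5,2,1) (4,1,3,2,1) (4,1,4,2,1) (4,1,5,2,1) (5,1,3,2,1) (5,1,4,2,1) (5,1,5,2,1) — 9.
Audit=week 3: (4,1,4,3,1) (4,1,4,3,2) (4,1,5,3,1) (4,1,5,3,2) (4,2,4,3,1) (4,2,4,3,2) (4,2,5,3,1) (4,2,5,3,2) (5,1,4,3,1) (5,1,4,3,2) (5,1,5,3,1) (5,1,5,3,2) (5,2,4,3,1) (5,2,4,3,2) (5,2,5,3,1) (5,2,5,3,2) — 16.
Audit=week 4: (5,1,5,4,1) (5,1,5,4,2) (5,1,5,4,3) (5,2,5,4,1) (5,2,5,4,2) (5,2,5,4,3) (5,3,5,4,1) (5,3,5,4,2) (5,3,5,4,3) — 9.
Summing: 9 + 16 + 9 = 34.

34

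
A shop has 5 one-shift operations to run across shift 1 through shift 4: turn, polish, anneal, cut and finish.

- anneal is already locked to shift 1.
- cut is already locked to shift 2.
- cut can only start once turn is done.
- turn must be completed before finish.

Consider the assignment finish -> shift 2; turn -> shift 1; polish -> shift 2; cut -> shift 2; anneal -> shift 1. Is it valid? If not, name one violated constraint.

cut is already locked to shift 2 — holds.
anneal is already locked to shift 1 — holds.
cut can only start once turn is done — holds.
turn must be completed before finish — holds.

Yes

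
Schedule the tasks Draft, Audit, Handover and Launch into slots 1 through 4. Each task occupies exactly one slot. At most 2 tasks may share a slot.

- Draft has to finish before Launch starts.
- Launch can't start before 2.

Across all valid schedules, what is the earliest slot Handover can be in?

Handover at 1 is achievable: Handover in 1; Launch in 2; Draft in 1; Audit in 2.

1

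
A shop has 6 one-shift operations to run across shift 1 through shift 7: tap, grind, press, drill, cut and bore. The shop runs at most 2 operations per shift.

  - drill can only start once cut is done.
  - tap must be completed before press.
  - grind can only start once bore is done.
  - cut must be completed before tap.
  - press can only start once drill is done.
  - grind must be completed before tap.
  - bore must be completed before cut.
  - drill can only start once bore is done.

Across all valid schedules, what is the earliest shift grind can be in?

Precedence pushes grind to at least shift 2; downstream work caps grind at shift 5.
grind at shift 2 is achievable: cut -> shift 2, tap -> shift 3, drill -> shift 3, bore -> shift 1, press -> shift 4, grind -> shift 2.

shift 2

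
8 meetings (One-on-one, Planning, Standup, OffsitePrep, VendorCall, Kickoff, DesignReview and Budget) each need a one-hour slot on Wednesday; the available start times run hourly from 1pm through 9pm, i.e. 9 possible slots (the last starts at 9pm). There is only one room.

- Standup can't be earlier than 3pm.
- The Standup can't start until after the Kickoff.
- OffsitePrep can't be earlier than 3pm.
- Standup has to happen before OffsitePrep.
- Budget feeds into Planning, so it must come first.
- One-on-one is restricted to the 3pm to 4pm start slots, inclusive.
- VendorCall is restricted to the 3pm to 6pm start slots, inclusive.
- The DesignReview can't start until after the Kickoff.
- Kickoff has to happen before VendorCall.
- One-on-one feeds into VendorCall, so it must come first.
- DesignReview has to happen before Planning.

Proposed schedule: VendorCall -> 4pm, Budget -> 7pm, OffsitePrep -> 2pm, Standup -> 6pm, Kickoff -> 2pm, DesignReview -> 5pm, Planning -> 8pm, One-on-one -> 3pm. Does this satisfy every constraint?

Invalid. OffsitePrep can't be earlier than 3pm.

DesignReview has to happen before Planning — holds.
VendorCall is restricted to the 3pm to 6pm start slots, inclusive — holds.
Budget feeds into Planning, so it must come first — holds.
Standup has to happen before OffsitePrep — violated.
One-on-one feeds into VendorCall, so it must come first — holds.
Kickoff has to happen before VendorCall — holds.
The Standup can't start until after the Kickoff — holds.
Standup can't be earlier than 3pm — holds.
There is only one room — violated.
The DesignReview can't start until after the Kickoff — holds.
OffsitePrep can't be earlier than 3pm — violated.
One-on-one is restricted to the 3pm to 4pm start slots, inclusive — holds.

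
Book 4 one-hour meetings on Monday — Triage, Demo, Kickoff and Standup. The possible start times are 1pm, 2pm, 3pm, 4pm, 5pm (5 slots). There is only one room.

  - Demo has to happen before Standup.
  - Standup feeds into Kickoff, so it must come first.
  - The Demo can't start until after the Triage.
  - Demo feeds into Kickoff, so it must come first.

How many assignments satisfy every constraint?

5

Splitting on Triage: it can be 1pm (4), 2pm (1). Listing each branch's schedules as (Demo, Kickoff, Standup):
Triage=1pm: (2pm,4pm,3pm) (2pm,5pm,3pm) (2pm,5pm,4pm) (3pm,5pm,4pm) — 4.
Triage=2pm: (3pm,5pm,4pm) — 1.
Summing: 4 + 1 = 5.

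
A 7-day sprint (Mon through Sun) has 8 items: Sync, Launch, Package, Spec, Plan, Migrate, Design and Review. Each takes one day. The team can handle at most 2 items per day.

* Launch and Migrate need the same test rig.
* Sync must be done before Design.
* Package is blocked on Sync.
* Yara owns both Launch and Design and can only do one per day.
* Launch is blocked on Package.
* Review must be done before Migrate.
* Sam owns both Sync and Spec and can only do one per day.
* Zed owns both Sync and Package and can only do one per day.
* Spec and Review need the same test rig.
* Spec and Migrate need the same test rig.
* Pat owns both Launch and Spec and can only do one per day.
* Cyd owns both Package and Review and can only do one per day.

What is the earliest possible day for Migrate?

Precedence pushes Migrate to at least Tue.
Migrate at Tue is achievable: Design in Thu; Package in Tue; Spec in Thu; Launch in Wed; Migrate in Tue; Sync in Mon; Plan in Wed; Review in Mon.

Tue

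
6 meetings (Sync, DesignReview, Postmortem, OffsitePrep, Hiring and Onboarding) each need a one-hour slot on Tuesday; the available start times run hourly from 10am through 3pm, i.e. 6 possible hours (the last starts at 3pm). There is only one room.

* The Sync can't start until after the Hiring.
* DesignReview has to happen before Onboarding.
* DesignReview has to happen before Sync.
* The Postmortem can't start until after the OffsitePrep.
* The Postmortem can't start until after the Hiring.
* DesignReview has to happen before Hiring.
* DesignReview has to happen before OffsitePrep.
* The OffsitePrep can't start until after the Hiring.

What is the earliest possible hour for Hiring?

11am

Precedence pushes Hiring to at least 11am; downstream work caps Hiring at 1pm.
Hiring at 11am is achievable: Postmortem=2pm, Sync=1pm, Hiring=11am, DesignReview=10am, OffsitePrep=12pm, Onboarding=3pm.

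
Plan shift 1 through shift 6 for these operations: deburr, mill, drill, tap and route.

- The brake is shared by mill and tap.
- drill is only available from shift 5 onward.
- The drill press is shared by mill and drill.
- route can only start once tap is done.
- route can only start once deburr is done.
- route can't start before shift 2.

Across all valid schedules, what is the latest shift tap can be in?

Downstream work caps tap at shift 5.
tap at shift 5 is achievable: mill -> shift 1; drill -> shift 5; route -> shift 6; deburr -> shift 1; tap -> shift 5.

shift 5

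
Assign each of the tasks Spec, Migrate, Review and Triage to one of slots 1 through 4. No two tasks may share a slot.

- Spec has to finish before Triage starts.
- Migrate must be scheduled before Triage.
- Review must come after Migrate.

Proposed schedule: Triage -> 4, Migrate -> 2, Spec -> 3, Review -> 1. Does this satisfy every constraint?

No two tasks may share a slot — holds.
Migrate must be scheduled before Triage — holds.
Spec has to finish before Triage starts — holds.
Review must come after Migrate — violated.

No. Review must come after Migrate is not satisfied.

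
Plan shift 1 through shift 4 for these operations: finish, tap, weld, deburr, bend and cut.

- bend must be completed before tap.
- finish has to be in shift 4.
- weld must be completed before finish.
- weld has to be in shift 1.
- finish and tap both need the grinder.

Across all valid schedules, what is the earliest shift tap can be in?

Precedence pushes tap to at least shift 2.
tap at shift 2 is achievable: tap=shift 2, deburr=shift 1, bend=shift 1, cut=shift 1, finish=shift 4, weld=shift 1.

shift 2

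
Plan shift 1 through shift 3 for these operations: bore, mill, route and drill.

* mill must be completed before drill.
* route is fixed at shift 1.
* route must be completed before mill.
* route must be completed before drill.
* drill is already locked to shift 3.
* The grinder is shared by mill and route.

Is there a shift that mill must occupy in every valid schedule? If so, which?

shift 2

route is fixed at shift 1 and must come before mill, so mill is at least shift 2.
drill is fixed at shift 3 and must come after mill, so mill is at most shift 2.
So mill must be shift 2.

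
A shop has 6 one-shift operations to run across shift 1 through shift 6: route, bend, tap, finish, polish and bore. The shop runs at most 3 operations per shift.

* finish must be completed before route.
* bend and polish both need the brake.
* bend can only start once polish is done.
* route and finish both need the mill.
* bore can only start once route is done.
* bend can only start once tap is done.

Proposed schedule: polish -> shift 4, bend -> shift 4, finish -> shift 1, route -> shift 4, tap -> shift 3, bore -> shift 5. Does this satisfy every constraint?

finish must be completed before route — holds.
bore can only start once route is done — holds.
bend can only start once polish is done — violated.
bend and polish both need the brake — violated.
The shop runs at most 3 operations per shift — holds.
route and finish both need the mill — holds.
bend can only start once tap is done — holds.

No. bend and polish both need the brake is not satisfied.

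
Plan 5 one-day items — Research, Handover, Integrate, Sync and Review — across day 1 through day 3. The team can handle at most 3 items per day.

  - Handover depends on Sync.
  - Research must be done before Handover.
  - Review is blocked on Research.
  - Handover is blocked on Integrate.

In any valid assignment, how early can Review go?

Precedence pushes Review to at least day 2.
Review at day 2 is achievable: Handover=day 2, Sync=day 1, Review=day 2, Research=day 1, Integrate=day 1.

day 2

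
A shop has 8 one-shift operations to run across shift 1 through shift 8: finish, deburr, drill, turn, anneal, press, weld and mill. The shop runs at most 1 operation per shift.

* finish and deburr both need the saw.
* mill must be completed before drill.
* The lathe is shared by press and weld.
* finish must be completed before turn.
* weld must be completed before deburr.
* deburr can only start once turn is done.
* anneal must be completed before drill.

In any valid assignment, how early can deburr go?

Precedence pushes deburr to at least shift 3.
deburr at shift 4 is achievable: deburr=shift 4; drill=shift 7; turn=shift 2; finish=shift 1; mill=shift 6; press=shift 8; weld=shift 3; anneal=shift 5.
Nothing earlier works — the conflict and capacity constraints rule out every shift before shift 4.

shift 4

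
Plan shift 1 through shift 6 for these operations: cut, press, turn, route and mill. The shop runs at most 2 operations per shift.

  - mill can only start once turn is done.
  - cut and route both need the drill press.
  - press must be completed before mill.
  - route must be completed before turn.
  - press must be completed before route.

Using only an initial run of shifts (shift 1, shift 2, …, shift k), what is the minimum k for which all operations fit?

The precedence chain requires at least 4 distinct shifts.
With at most 2 per shift and 5 operations, at least 3 shifts are needed.
4 works (last occupied shift: shift 4): for example cut in shift 1; mill in shift 4; turn in shift 3; route in shift 2; press in shift 1.

4 shifts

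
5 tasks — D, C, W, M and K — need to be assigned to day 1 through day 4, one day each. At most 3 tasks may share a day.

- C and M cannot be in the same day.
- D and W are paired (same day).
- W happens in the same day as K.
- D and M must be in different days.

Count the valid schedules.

Splitting on D: it can be day 1 (6), day 2 (6), day 3 (6), day 4 (6). Listing each branch's schedules as (C, W, M, K) by day number:
D=day 1: (2,1,3,1) (2,1,4,1) (3,1,2,1) (3,1,4,1) (4,1,2,1) (4,1,3,1) — 6.
D=day 2: (1,2,3,2) (1,2,4,2) (3,2,1,2) (3,2,4,2) (4,2,1,2) (4,2,3,2) — 6.
D=day 3: (1,3,2,3) (1,3,4,3) (2,3,1,3) (2,3,4,3) (4,3,1,3) (4,3,2,3) — 6.
D=day 4: (1,4,2,4) (1,4,3,4) (2,4,1,4) (2,4,3,4) (3,4,1,4) (3,4,2,4) — 6.
Summing: 6 + 6 + 6 + 6 = 24.

24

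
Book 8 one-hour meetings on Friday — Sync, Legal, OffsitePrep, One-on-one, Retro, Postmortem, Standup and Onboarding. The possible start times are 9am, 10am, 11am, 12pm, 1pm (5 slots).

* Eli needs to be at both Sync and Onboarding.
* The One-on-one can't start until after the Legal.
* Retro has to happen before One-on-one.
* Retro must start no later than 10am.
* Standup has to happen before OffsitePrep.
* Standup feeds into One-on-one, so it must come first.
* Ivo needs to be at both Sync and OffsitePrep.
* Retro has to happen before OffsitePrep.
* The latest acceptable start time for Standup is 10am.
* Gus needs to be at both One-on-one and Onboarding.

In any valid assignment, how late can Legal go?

Downstream work caps Legal at 12pm.
Legal at 12pm is achievable: Sync=9am, OffsitePrep=10am, One-on-one=1pm, Onboarding=10am, Retro=9am, Standup=9am, Postmortem=9am, Legal=12pm.

12pm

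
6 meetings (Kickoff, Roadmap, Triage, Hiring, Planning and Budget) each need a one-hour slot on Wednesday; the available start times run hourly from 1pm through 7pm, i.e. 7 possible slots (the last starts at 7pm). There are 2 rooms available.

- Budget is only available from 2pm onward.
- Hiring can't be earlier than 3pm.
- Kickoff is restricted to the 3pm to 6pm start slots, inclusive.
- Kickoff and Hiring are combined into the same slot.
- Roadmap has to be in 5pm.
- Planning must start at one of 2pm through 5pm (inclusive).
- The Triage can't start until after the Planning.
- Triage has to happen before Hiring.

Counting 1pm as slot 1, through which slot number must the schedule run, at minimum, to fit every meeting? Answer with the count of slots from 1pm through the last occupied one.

The precedence chain requires at least 3 distinct slots.
With at most 2 per slot and 6 meetings, at least 3 slots are needed.
Roadmap can't be placed before 5pm — that is slot 5 counting from 1pm — so the schedule must run through at least 5 slots.
5 works (last occupied slot: 5pm): for example Hiring in 4pm, Kickoff in 4pm, Triage in 3pm, Planning in 2pm, Roadmap in 5pm, Budget in 2pm.

5 slots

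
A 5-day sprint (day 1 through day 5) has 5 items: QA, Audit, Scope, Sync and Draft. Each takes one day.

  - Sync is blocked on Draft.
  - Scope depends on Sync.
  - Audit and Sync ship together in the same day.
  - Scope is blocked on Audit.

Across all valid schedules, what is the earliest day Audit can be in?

day 2

Audit must be in the same day as Sync, which can't be before day 2, so Audit is at least day 2; downstream work caps Audit at day 4.
Audit at day 2 is achievable: Sync -> day 2; QA -> day 1; Draft -> day 1; Audit -> day 2; Scope -> day 3.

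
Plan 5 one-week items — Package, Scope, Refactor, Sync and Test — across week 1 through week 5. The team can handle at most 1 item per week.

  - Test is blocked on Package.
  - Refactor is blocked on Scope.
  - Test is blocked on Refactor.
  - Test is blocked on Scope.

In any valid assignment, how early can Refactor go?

week 2

Precedence pushes Refactor to at least week 2; downstream work caps Refactor at week 4.
Refactor at week 2 is achievable: Scope=week 1; Refactor=week 2; Sync=week 5; Package=week 3; Test=week 4.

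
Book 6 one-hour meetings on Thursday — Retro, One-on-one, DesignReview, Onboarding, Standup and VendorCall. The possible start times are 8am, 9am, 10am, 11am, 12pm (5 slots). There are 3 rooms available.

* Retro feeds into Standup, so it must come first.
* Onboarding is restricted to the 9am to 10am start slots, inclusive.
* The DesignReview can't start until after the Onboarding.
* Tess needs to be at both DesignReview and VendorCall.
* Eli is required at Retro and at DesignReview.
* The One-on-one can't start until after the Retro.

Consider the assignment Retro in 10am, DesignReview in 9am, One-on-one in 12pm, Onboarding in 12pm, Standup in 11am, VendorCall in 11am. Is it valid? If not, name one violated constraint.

No — it violates: The DesignReview can't start until after the Onboarding

Onboarding is restricted to the 9am to 10am start slots, inclusive — violated.
The DesignReview can't start until after the Onboarding — violated.
Tess needs to be at both DesignReview and VendorCall — holds.
The One-on-one can't start until after the Retro — holds.
Retro feeds into Standup, so it must come first — holds.
There are 3 rooms available — holds.
Eli is required at Retro and at DesignReview — holds.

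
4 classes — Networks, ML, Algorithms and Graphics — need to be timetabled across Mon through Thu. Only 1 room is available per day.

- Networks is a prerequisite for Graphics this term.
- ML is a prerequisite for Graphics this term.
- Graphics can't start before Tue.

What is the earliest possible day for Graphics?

Wed

Graphics is available from Tue.
Graphics at Wed is achievable: Algorithms -> Thu, Graphics -> Wed, ML -> Tue, Networks -> Mon.
Nothing earlier works — the capacity limit rule out every day before Wed.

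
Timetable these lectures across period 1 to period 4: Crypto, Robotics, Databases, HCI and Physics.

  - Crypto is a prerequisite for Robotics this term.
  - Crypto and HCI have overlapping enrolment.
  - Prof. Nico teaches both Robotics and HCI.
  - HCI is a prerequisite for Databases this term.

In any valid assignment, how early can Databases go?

period 2

Precedence pushes Databases to at least period 2.
Databases at period 2 is achievable: Databases -> period 2; Physics -> period 1; Crypto -> period 2; Robotics -> period 3; HCI -> period 1.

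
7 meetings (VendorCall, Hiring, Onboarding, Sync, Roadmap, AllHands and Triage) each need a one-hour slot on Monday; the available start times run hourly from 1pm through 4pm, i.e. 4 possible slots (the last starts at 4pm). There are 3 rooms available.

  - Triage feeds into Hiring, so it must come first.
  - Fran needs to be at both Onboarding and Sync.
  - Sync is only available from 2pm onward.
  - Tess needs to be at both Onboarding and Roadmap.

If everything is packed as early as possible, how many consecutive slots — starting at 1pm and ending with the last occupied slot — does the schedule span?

3

The precedence chain requires at least 2 distinct slots.
With at most 3 per slot and 7 meetings, at least 3 slots are needed.
3 works (last occupied slot: 3pm): for example Hiring in 2pm, Sync in 2pm, AllHands in 3pm, Onboarding in 1pm, VendorCall in 1pm, Roadmap in 2pm, Triage in 1pm.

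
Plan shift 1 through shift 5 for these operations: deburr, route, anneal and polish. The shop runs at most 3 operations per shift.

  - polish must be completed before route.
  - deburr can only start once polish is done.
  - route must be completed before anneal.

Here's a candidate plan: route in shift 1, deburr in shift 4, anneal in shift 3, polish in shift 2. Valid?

route must be completed before anneal — holds.
deburr can only start once polish is done — holds.
polish must be completed before route — violated.
The shop runs at most 3 operations per shift — holds.

No. polish must be completed before route is not satisfied.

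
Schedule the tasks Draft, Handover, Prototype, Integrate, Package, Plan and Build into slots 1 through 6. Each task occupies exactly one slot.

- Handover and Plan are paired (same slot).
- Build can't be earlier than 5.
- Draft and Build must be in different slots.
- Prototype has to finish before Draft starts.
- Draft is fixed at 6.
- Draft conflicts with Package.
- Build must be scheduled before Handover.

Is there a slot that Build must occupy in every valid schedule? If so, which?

Build's window is 5–6.
Draft is fixed at 6, and Build can't share a slot with Draft.
So Build must be 5.

5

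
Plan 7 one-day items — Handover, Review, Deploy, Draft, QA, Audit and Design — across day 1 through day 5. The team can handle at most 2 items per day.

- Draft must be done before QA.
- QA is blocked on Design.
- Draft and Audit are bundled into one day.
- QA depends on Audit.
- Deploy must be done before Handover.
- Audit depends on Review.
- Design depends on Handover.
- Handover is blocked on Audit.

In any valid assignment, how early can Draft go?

Draft must be in the same day as Audit, which can't be before day 2, so Draft is at least day 2; Draft must be in the same day as Audit, which can't be after day 2, so Draft is at most day 2.
Draft at day 2 is achievable: Draft in day 2; Review in day 1; QA in day 5; Audit in day 2; Design in day 4; Handover in day 3; Deploy in day 1.

day 2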